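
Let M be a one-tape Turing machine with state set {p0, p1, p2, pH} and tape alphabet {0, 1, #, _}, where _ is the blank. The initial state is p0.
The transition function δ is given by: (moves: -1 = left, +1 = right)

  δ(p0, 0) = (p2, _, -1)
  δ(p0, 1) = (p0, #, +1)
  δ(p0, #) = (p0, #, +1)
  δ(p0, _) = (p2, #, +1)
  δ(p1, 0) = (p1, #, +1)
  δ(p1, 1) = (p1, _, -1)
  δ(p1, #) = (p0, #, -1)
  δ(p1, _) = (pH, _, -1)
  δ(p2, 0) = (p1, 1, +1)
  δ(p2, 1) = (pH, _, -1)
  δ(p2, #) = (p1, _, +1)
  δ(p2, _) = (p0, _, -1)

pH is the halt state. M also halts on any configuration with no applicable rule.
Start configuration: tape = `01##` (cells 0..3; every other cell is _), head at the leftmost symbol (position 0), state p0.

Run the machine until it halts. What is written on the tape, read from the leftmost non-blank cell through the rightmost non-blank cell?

###_##

p0 | __[0]1##   read 0 → write _, move -1, go to p2
p2 | _[_]_1##   read _ → write _, move -1, go to p0
p0 | [_]__1##   read _ → write #, move +1, go to p2
p2 | #[_]_1##   read _ → write _, move -1, go to p0
p0 | [#]__1##   read # → write #, move +1, go to p0
p0 | #[_]_1##   read _ → write #, move +1, go to p2
p2 | ##[_]1##   read _ → write _, move -1, go to p0
p0 | #[#]_1##   read # → write #, move +1, go to p0
p0 | ##[_]1##   read _ → write #, move +1, go to p2
p2 | ###[1]##   read 1 → write _, move -1, go to pH
pH | ##[#]_##
The non-blank tape span at halt is ###_##.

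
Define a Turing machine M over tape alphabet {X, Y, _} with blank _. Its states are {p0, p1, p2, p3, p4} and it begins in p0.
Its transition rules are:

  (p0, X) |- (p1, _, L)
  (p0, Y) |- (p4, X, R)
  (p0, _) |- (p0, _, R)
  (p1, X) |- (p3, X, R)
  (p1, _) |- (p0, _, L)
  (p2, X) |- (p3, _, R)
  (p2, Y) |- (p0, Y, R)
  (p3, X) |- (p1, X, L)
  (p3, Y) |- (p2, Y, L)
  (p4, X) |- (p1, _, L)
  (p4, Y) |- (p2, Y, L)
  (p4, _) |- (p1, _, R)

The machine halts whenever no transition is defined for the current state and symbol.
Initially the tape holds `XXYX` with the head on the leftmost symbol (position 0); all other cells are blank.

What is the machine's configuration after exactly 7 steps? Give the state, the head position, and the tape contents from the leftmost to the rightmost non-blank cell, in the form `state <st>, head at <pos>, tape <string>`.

state p0, head at -1, tape YX

p0 | __[X]XYX   read X → write _, move L, go to p1
p1 | _[_]_XYX   read _ → write _, move L, go to p0
p0 | [_]__XYX   read _ → write _, move R, go to p0
p0 | _[_]_XYX   read _ → write _, move R, go to p0
p0 | __[_]XYX   read _ → write _, move R, go to p0
p0 | ___[X]YX   read X → write _, move L, go to p1
p1 | __[_]_YX   read _ → write _, move L, go to p0
p0 | _[_]__YX
After 7 steps: state p0, head at -1, tape YX.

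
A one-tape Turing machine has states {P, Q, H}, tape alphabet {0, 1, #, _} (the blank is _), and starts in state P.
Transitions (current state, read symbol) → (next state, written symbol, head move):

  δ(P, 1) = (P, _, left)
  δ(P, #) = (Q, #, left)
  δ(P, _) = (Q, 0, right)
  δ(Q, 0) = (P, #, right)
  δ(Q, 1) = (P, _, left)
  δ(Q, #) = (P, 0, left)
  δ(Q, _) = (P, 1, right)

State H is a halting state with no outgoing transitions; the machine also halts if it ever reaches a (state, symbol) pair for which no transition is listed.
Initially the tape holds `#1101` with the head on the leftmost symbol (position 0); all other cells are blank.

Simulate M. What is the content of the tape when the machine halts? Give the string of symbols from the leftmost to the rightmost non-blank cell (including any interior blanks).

0_#1101

P | __[#]1101   read # → write #, move left, go to Q
Q | _[_]#1101   read _ → write 1, move right, go to P
P | _1[#]1101   read # → write #, move left, go to Q
Q | _[1]#1101   read 1 → write _, move left, go to P
P | [_]_#1101   read _ → write 0, move right, go to Q
Q | 0[_]#1101   read _ → write 1, move right, go to P
P | 01[#]1101   read # → write #, move left, go to Q
Q | 0[1]#1101   read 1 → write _, move left, go to P
P | [0]_#1101
The non-blank tape span at halt is 0_#1101.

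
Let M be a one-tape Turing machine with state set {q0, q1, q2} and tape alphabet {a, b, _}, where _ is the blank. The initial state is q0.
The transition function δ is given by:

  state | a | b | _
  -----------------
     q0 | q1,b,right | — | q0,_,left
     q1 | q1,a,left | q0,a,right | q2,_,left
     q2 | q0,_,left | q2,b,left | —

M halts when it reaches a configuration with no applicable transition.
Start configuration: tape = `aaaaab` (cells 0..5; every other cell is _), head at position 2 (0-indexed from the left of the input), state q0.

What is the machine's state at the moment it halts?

q2

state=q0 head=2 tape=_aa[a]aab_   (q0,a)→(q1,b,right)
state=q1 head=3 tape=_aab[a]ab_   (q1,a)→(q1,a,left)
state=q1 head=2 tape=_aa[b]aab_   (q1,b)→(q0,a,right)
state=q0 head=3 tape=_aaa[a]ab_   (q0,a)→(q1,b,right)
state=q1 head=4 tape=_aaab[a]b_   (q1,a)→(q1,a,left)
state=q1 head=3 tape=_aaa[b]ab_   (q1,b)→(q0,a,right)
state=q0 head=4 tape=_aaaa[a]b_   (q0,a)→(q1,b,right)
state=q1 head=5 tape=_aaaab[b]_   (q1,b)→(q0,a,right)
state=q0 head=6 tape=_aaaaba[_]   (q0,_)→(q0,_,left)
state=q0 head=5 tape=_aaaab[a]_   (q0,a)→(q1,b,right)
state=q1 head=6 tape=_aaaabb[_]   (q1,_)→(q2,_,left)
state=q2 head=5 tape=_aaaab[b]_   (q2,b)→(q2,b,left)
state=q2 head=4 tape=_aaaa[b]b_   (q2,b)→(q2,b,left)
state=q2 head=3 tape=_aaa[a]bb_   (q2,a)→(q0,_,left)
state=q0 head=2 tape=_aa[a]_bb_   (q0,a)→(q1,b,right)
state=q1 head=3 tape=_aab[_]bb_   (q1,_)→(q2,_,left)
state=q2 head=2 tape=_aa[b]_bb_   (q2,b)→(q2,b,left)
state=q2 head=1 tape=_a[a]b_bb_   (q2,a)→(q0,_,left)
state=q0 head=0 tape=_[a]_b_bb_   (q0,a)→(q1,b,right)
state=q1 head=1 tape=_b[_]b_bb_   (q1,_)→(q2,_,left)
state=q2 head=0 tape=_[b]_b_bb_   (q2,b)→(q2,b,left)
state=q2 head=-1 tape=[_]b_b_bb_
No transition is defined for (q2, _); M halts in state q2.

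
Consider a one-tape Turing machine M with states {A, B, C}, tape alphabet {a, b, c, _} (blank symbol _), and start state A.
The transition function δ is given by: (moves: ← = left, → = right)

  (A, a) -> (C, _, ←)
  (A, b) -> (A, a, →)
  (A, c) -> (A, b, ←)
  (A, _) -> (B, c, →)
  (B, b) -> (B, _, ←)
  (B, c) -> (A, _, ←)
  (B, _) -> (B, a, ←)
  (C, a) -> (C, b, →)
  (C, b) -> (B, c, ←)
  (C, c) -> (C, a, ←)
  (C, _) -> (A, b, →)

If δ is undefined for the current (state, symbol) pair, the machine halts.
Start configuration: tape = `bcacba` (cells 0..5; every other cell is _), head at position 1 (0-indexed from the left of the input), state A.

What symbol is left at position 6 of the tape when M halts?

state=A head=1 tape=b[c]acba__   (A,c)→(A,b,←)
state=A head=0 tape=[b]bacba__   (A,b)→(A,a,→)
state=A head=1 tape=a[b]acba__   (A,b)→(A,a,→)
state=A head=2 tape=aa[a]cba__   (A,a)→(C,_,←)
state=C head=1 tape=a[a]_cba__   (C,a)→(C,b,→)
state=C head=2 tape=ab[_]cba__   (C,_)→(A,b,→)
state=A head=3 tape=abb[c]ba__   (A,c)→(A,b,←)
state=A head=2 tape=ab[b]bba__   (A,b)→(A,a,→)
state=A head=3 tape=aba[b]ba__   (A,b)→(A,a,→)
state=A head=4 tape=abaa[b]a__   (A,b)→(A,a,→)
state=A head=5 tape=abaaa[a]__   (A,a)→(C,_,←)
state=C head=4 tape=abaa[a]___   (C,a)→(C,b,→)
state=C head=5 tape=abaab[_]__   (C,_)→(A,b,→)
state=A head=6 tape=abaabb[_]_   (A,_)→(B,c,→)
state=B head=7 tape=abaabbc[_]   (B,_)→(B,a,←)
state=B head=6 tape=abaabb[c]a   (B,c)→(A,_,←)
state=A head=5 tape=abaab[b]_a   (A,b)→(A,a,→)
state=A head=6 tape=abaaba[_]a   (A,_)→(B,c,→)
state=B head=7 tape=abaabac[a]
Cell 6 holds c when M halts.

c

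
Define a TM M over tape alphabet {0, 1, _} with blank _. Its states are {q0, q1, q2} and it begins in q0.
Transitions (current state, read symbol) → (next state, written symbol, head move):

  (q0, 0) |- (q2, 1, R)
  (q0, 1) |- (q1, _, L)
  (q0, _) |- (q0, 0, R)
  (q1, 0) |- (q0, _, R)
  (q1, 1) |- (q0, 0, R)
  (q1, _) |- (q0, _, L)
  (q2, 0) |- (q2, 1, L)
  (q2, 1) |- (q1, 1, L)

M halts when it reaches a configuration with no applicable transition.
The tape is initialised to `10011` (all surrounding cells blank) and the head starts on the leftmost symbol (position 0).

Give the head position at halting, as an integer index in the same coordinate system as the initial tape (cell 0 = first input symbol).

0

state=q0 head=0 tape=__[1]0011   (q0,1)→(q1,_,L)
state=q1 head=-1 tape=_[_]_0011   (q1,_)→(q0,_,L)
state=q0 head=-2 tape=[_]__0011   (q0,_)→(q0,0,R)
state=q0 head=-1 tape=0[_]_0011   (q0,_)→(q0,0,R)
state=q0 head=0 tape=00[_]0011   (q0,_)→(q0,0,R)
state=q0 head=1 tape=000[0]011   (q0,0)→(q2,1,R)
state=q2 head=2 tape=0001[0]11   (q2,0)→(q2,1,L)
state=q2 head=1 tape=000[1]111   (q2,1)→(q1,1,L)
state=q1 head=0 tape=00[0]1111   (q1,0)→(q0,_,R)
state=q0 head=1 tape=00_[1]111   (q0,1)→(q1,_,L)
state=q1 head=0 tape=00[_]_111   (q1,_)→(q0,_,L)
state=q0 head=-1 tape=0[0]__111   (q0,0)→(q2,1,R)
state=q2 head=0 tape=01[_]_111
At halt the head is at cell 0.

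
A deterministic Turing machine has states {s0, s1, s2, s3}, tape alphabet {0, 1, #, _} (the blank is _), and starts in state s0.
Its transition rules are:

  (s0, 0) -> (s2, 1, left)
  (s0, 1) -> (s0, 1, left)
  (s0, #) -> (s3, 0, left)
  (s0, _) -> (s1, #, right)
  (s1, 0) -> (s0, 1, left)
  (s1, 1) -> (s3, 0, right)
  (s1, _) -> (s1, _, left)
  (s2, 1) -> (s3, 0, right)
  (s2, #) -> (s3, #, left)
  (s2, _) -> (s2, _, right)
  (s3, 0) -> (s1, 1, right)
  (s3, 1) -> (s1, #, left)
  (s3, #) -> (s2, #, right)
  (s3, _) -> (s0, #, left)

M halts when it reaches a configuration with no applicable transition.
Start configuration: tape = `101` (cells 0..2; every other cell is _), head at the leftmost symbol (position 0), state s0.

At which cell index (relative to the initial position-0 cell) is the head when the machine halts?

s0 | ___[1]01_   read 1 → write 1, move left, go to s0
s0 | __[_]101_   read _ → write #, move right, go to s1
s1 | __#[1]01_   read 1 → write 0, move right, go to s3
s3 | __#0[0]1_   read 0 → write 1, move right, go to s1
s1 | __#01[1]_   read 1 → write 0, move right, go to s3
s3 | __#010[_]   read _ → write #, move left, go to s0
s0 | __#01[0]#   read 0 → write 1, move left, go to s2
s2 | __#0[1]1#   read 1 → write 0, move right, go to s3
s3 | __#00[1]#   read 1 → write #, move left, go to s1
s1 | __#0[0]##   read 0 → write 1, move left, go to s0
s0 | __#[0]1##   read 0 → write 1, move left, go to s2
s2 | __[#]11##   read # → write #, move left, go to s3
s3 | _[_]#11##   read _ → write #, move left, go to s0
s0 | [_]##11##   read _ → write #, move right, go to s1
s1 | #[#]#11##
At halt the head is at cell -2.

-2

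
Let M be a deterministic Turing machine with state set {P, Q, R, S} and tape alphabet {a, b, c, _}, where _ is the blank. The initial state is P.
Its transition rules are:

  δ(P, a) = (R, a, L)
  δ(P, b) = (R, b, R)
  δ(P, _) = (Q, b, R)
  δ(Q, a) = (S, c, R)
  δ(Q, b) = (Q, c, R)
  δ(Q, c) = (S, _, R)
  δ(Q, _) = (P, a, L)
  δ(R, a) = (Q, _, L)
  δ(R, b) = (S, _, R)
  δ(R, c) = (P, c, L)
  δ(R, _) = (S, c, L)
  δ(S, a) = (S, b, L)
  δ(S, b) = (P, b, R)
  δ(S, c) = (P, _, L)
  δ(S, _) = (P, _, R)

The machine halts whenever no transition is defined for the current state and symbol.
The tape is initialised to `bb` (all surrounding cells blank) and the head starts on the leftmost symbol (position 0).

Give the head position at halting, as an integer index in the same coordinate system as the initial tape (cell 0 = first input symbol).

3

P | [b]b___   read b → write b, move R, go to R
R | b[b]___   read b → write _, move R, go to S
S | b_[_]__   read _ → write _, move R, go to P
P | b__[_]_   read _ → write b, move R, go to Q
Q | b__b[_]   read _ → write a, move L, go to P
P | b__[b]a   read b → write b, move R, go to R
R | b__b[a]   read a → write _, move L, go to Q
Q | b__[b]_   read b → write c, move R, go to Q
Q | b__c[_]   read _ → write a, move L, go to P
P | b__[c]a
At halt the head is at cell 3.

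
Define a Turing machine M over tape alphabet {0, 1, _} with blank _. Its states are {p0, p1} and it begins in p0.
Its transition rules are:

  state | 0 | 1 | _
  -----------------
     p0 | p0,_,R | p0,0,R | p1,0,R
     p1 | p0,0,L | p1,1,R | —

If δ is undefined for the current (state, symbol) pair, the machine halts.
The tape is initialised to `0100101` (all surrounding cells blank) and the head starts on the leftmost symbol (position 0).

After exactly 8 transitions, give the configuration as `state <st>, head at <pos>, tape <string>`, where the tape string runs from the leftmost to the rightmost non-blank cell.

state p1, head at 8, tape 0__0_00

state=p0 head=0 tape=[0]100101__   (p0,0)→(p0,_,R)
state=p0 head=1 tape=_[1]00101__   (p0,1)→(p0,0,R)
state=p0 head=2 tape=_0[0]0101__   (p0,0)→(p0,_,R)
state=p0 head=3 tape=_0_[0]101__   (p0,0)→(p0,_,R)
state=p0 head=4 tape=_0__[1]01__   (p0,1)→(p0,0,R)
state=p0 head=5 tape=_0__0[0]1__   (p0,0)→(p0,_,R)
state=p0 head=6 tape=_0__0_[1]__   (p0,1)→(p0,0,R)
state=p0 head=7 tape=_0__0_0[_]_   (p0,_)→(p1,0,R)
state=p1 head=8 tape=_0__0_00[_]
After 8 steps: state p1, head at 8, tape 0__0_00.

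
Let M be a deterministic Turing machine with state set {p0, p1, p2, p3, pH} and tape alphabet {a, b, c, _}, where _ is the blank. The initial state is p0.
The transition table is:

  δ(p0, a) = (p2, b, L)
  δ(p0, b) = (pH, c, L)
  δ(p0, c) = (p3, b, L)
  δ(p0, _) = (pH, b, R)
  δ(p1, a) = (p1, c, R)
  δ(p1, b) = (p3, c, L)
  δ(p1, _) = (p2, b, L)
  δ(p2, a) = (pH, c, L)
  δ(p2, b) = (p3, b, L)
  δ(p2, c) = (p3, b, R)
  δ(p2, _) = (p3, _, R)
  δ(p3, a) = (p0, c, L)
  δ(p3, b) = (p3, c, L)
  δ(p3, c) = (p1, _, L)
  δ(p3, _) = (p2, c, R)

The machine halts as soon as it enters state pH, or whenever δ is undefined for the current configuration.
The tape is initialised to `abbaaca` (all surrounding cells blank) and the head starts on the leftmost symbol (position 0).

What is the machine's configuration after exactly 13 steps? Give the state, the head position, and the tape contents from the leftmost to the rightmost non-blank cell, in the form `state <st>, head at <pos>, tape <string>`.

p0 | ___[a]bbaaca   read a → write b, move L, go to p2
p2 | __[_]bbbaaca   read _ → write _, move R, go to p3
p3 | ___[b]bbaaca   read b → write c, move L, go to p3
p3 | __[_]cbbaaca   read _ → write c, move R, go to p2
p2 | __c[c]bbaaca   read c → write b, move R, go to p3
p3 | __cb[b]baaca   read b → write c, move L, go to p3
p3 | __c[b]cbaaca   read b → write c, move L, go to p3
p3 | __[c]ccbaaca   read c → write _, move L, go to p1
p1 | _[_]_ccbaaca   read _ → write b, move L, go to p2
p2 | [_]b_ccbaaca   read _ → write _, move R, go to p3
p3 | _[b]_ccbaaca   read b → write c, move L, go to p3
p3 | [_]c_ccbaaca   read _ → write c, move R, go to p2
p2 | c[c]_ccbaaca   read c → write b, move R, go to p3
p3 | cb[_]ccbaaca
After 13 steps: state p3, head at -1, tape cb_ccbaaca.

state p3, head at -1, tape cb_ccbaaca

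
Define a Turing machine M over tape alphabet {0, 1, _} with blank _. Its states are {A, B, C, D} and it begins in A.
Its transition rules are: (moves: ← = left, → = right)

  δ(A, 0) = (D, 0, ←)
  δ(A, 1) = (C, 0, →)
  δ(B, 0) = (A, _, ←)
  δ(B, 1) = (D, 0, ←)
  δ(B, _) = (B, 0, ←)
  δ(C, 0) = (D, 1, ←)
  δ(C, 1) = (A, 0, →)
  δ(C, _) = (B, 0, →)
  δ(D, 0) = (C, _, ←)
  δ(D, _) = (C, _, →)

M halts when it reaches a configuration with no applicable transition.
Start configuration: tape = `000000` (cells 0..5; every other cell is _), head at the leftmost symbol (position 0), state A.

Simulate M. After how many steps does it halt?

A | __[0]00000   read 0 → write 0, move ←, go to D
D | _[_]000000   read _ → write _, move →, go to C
C | __[0]00000   read 0 → write 1, move ←, go to D
D | _[_]100000   read _ → write _, move →, go to C
C | __[1]00000   read 1 → write 0, move →, go to A
A | __0[0]0000   read 0 → write 0, move ←, go to D
D | __[0]00000   read 0 → write _, move ←, go to C
C | _[_]_00000   read _ → write 0, move →, go to B
B | _0[_]00000   read _ → write 0, move ←, go to B
B | _[0]000000   read 0 → write _, move ←, go to A
A | [_]_000000
M halts after 10 transitions.

10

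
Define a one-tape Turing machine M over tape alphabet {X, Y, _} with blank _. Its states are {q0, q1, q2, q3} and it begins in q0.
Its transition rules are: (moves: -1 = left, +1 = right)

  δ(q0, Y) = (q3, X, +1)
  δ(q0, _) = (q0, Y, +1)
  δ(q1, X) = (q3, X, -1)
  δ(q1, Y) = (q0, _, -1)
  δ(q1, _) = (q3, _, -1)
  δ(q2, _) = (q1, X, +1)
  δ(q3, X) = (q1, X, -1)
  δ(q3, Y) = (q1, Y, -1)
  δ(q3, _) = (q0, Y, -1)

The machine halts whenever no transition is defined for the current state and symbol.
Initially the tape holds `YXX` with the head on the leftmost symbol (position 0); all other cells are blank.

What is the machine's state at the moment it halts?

state=q0 head=0 tape=_____[Y]XX   (q0,Y)→(q3,X,+1)
state=q3 head=1 tape=_____X[X]X   (q3,X)→(q1,X,-1)
state=q1 head=0 tape=_____[X]XX   (q1,X)→(q3,X,-1)
state=q3 head=-1 tape=____[_]XXX   (q3,_)→(q0,Y,-1)
state=q0 head=-2 tape=___[_]YXXX   (q0,_)→(q0,Y,+1)
state=q0 head=-1 tape=___Y[Y]XXX   (q0,Y)→(q3,X,+1)
state=q3 head=0 tape=___YX[X]XX   (q3,X)→(q1,X,-1)
state=q1 head=-1 tape=___Y[X]XXX   (q1,X)→(q3,X,-1)
state=q3 head=-2 tape=___[Y]XXXX   (q3,Y)→(q1,Y,-1)
state=q1 head=-3 tape=__[_]YXXXX   (q1,_)→(q3,_,-1)
state=q3 head=-4 tape=_[_]_YXXXX   (q3,_)→(q0,Y,-1)
state=q0 head=-5 tape=[_]Y_YXXXX   (q0,_)→(q0,Y,+1)
state=q0 head=-4 tape=Y[Y]_YXXXX   (q0,Y)→(q3,X,+1)
state=q3 head=-3 tape=YX[_]YXXXX   (q3,_)→(q0,Y,-1)
state=q0 head=-4 tape=Y[X]YYXXXX
No transition is defined for (q0, X); M halts in state q0.

q0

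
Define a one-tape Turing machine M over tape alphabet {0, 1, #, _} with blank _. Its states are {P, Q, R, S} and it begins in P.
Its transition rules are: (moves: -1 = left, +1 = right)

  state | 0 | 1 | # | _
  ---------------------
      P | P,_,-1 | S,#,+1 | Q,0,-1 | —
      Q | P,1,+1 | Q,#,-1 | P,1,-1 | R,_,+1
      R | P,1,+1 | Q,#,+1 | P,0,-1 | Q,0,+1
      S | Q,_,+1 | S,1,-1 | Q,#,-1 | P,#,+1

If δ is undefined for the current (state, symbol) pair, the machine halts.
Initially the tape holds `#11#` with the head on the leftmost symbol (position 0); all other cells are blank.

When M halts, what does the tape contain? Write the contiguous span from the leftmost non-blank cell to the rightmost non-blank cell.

0#1#

state=P head=0 tape=_[#]11#   (P,#)→(Q,0,-1)
state=Q head=-1 tape=[_]011#   (Q,_)→(R,_,+1)
state=R head=0 tape=_[0]11#   (R,0)→(P,1,+1)
state=P head=1 tape=_1[1]1#   (P,1)→(S,#,+1)
state=S head=2 tape=_1#[1]#   (S,1)→(S,1,-1)
state=S head=1 tape=_1[#]1#   (S,#)→(Q,#,-1)
state=Q head=0 tape=_[1]#1#   (Q,1)→(Q,#,-1)
state=Q head=-1 tape=[_]##1#   (Q,_)→(R,_,+1)
state=R head=0 tape=_[#]#1#   (R,#)→(P,0,-1)
state=P head=-1 tape=[_]0#1#
The non-blank tape span at halt is 0#1#.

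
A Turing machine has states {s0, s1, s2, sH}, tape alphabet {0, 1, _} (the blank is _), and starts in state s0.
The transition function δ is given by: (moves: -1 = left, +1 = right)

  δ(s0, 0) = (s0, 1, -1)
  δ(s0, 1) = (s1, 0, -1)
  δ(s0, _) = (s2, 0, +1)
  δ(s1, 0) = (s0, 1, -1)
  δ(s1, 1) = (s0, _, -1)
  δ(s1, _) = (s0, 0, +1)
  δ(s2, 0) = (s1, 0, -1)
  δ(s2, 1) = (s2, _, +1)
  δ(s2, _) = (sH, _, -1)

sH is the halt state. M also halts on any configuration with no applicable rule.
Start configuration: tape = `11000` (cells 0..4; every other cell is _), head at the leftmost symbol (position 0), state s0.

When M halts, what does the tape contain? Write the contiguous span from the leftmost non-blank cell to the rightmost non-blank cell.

0_000

state=s0 head=0 tape=__[1]1000_   (s0,1)→(s1,0,-1)
state=s1 head=-1 tape=_[_]01000_   (s1,_)→(s0,0,+1)
state=s0 head=0 tape=_0[0]1000_   (s0,0)→(s0,1,-1)
state=s0 head=-1 tape=_[0]11000_   (s0,0)→(s0,1,-1)
state=s0 head=-2 tape=[_]111000_   (s0,_)→(s2,0,+1)
state=s2 head=-1 tape=0[1]11000_   (s2,1)→(s2,_,+1)
state=s2 head=0 tape=0_[1]1000_   (s2,1)→(s2,_,+1)
state=s2 head=1 tape=0__[1]000_   (s2,1)→(s2,_,+1)
state=s2 head=2 tape=0___[0]00_   (s2,0)→(s1,0,-1)
state=s1 head=1 tape=0__[_]000_   (s1,_)→(s0,0,+1)
state=s0 head=2 tape=0__0[0]00_   (s0,0)→(s0,1,-1)
state=s0 head=1 tape=0__[0]100_   (s0,0)→(s0,1,-1)
state=s0 head=0 tape=0_[_]1100_   (s0,_)→(s2,0,+1)
state=s2 head=1 tape=0_0[1]100_   (s2,1)→(s2,_,+1)
state=s2 head=2 tape=0_0_[1]00_   (s2,1)→(s2,_,+1)
state=s2 head=3 tape=0_0__[0]0_   (s2,0)→(s1,0,-1)
state=s1 head=2 tape=0_0_[_]00_   (s1,_)→(s0,0,+1)
state=s0 head=3 tape=0_0_0[0]0_   (s0,0)→(s0,1,-1)
state=s0 head=2 tape=0_0_[0]10_   (s0,0)→(s0,1,-1)
state=s0 head=1 tape=0_0[_]110_   (s0,_)→(s2,0,+1)
state=s2 head=2 tape=0_00[1]10_   (s2,1)→(s2,_,+1)
state=s2 head=3 tape=0_00_[1]0_   (s2,1)→(s2,_,+1)
state=s2 head=4 tape=0_00__[0]_   (s2,0)→(s1,0,-1)
state=s1 head=3 tape=0_00_[_]0_   (s1,_)→(s0,0,+1)
state=s0 head=4 tape=0_00_0[0]_   (s0,0)→(s0,1,-1)
state=s0 head=3 tape=0_00_[0]1_   (s0,0)→(s0,1,-1)
state=s0 head=2 tape=0_00[_]11_   (s0,_)→(s2,0,+1)
state=s2 head=3 tape=0_000[1]1_   (s2,1)→(s2,_,+1)
state=s2 head=4 tape=0_000_[1]_   (s2,1)→(s2,_,+1)
state=s2 head=5 tape=0_000__[_]   (s2,_)→(sH,_,-1)
state=sH head=4 tape=0_000_[_]_
The non-blank tape span at halt is 0_000.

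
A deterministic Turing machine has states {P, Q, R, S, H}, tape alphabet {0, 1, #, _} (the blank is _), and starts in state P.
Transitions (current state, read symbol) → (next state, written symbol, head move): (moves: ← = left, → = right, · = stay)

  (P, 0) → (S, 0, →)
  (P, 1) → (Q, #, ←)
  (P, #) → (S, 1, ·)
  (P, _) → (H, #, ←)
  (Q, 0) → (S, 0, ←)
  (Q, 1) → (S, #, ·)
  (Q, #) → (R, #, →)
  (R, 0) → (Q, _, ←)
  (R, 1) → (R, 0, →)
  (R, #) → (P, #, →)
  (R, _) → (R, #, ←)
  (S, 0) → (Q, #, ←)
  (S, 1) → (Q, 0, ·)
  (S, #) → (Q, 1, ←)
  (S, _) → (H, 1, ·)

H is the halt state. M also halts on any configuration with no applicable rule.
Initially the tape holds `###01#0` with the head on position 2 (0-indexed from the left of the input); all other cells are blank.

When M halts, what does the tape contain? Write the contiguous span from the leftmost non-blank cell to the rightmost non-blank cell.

10_01#0

P | _##[#]01#0   read # → write 1, move ·, go to S
S | _##[1]01#0   read 1 → write 0, move ·, go to Q
Q | _##[0]01#0   read 0 → write 0, move ←, go to S
S | _#[#]001#0   read # → write 1, move ←, go to Q
Q | _[#]1001#0   read # → write #, move →, go to R
R | _#[1]001#0   read 1 → write 0, move →, go to R
R | _#0[0]01#0   read 0 → write _, move ←, go to Q
Q | _#[0]_01#0   read 0 → write 0, move ←, go to S
S | _[#]0_01#0   read # → write 1, move ←, go to Q
Q | [_]10_01#0
The non-blank tape span at halt is 10_01#0.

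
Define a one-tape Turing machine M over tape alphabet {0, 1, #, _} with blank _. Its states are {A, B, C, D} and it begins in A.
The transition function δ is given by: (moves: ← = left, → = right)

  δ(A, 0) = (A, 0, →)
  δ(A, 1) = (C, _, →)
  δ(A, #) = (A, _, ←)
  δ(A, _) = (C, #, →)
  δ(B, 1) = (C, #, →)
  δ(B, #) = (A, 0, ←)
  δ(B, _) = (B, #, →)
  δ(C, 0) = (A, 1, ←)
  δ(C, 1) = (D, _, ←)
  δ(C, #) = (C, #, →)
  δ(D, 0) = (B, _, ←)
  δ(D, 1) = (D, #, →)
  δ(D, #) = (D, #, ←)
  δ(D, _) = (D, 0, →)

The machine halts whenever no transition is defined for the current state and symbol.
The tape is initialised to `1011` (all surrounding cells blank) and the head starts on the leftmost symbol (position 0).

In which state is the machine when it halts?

C

state=A head=0 tape=___[1]011   (A,1)→(C,_,→)
state=C head=1 tape=____[0]11   (C,0)→(A,1,←)
state=A head=0 tape=___[_]111   (A,_)→(C,#,→)
state=C head=1 tape=___#[1]11   (C,1)→(D,_,←)
state=D head=0 tape=___[#]_11   (D,#)→(D,#,←)
state=D head=-1 tape=__[_]#_11   (D,_)→(D,0,→)
state=D head=0 tape=__0[#]_11   (D,#)→(D,#,←)
state=D head=-1 tape=__[0]#_11   (D,0)→(B,_,←)
state=B head=-2 tape=_[_]_#_11   (B,_)→(B,#,→)
state=B head=-1 tape=_#[_]#_11   (B,_)→(B,#,→)
state=B head=0 tape=_##[#]_11   (B,#)→(A,0,←)
state=A head=-1 tape=_#[#]0_11   (A,#)→(A,_,←)
state=A head=-2 tape=_[#]_0_11   (A,#)→(A,_,←)
state=A head=-3 tape=[_]__0_11   (A,_)→(C,#,→)
state=C head=-2 tape=#[_]_0_11
No transition is defined for (C, _); M halts in state C.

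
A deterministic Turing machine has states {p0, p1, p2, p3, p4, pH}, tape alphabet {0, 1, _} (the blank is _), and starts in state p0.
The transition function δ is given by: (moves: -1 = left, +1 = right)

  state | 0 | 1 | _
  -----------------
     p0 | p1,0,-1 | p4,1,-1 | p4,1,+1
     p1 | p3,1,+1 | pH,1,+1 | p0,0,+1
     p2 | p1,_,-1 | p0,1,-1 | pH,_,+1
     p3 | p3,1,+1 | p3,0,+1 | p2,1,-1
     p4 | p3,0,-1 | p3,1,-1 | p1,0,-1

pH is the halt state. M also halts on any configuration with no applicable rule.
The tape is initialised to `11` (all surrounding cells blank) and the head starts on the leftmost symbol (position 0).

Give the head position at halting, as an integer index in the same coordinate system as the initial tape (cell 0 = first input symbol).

p0 | ____[1]1_   read 1 → write 1, move -1, go to p4
p4 | ___[_]11_   read _ → write 0, move -1, go to p1
p1 | __[_]011_   read _ → write 0, move +1, go to p0
p0 | __0[0]11_   read 0 → write 0, move -1, go to p1
p1 | __[0]011_   read 0 → write 1, move +1, go to p3
p3 | __1[0]11_   read 0 → write 1, move +1, go to p3
p3 | __11[1]1_   read 1 → write 0, move +1, go to p3
p3 | __110[1]_   read 1 → write 0, move +1, go to p3
p3 | __1100[_]   read _ → write 1, move -1, go to p2
p2 | __110[0]1   read 0 → write _, move -1, go to p1
p1 | __11[0]_1   read 0 → write 1, move +1, go to p3
p3 | __111[_]1   read _ → write 1, move -1, go to p2
p2 | __11[1]11   read 1 → write 1, move -1, go to p0
p0 | __1[1]111   read 1 → write 1, move -1, go to p4
p4 | __[1]1111   read 1 → write 1, move -1, go to p3
p3 | _[_]11111   read _ → write 1, move -1, go to p2
p2 | [_]111111   read _ → write _, move +1, go to pH
pH | _[1]11111
At halt the head is at cell -3.

-3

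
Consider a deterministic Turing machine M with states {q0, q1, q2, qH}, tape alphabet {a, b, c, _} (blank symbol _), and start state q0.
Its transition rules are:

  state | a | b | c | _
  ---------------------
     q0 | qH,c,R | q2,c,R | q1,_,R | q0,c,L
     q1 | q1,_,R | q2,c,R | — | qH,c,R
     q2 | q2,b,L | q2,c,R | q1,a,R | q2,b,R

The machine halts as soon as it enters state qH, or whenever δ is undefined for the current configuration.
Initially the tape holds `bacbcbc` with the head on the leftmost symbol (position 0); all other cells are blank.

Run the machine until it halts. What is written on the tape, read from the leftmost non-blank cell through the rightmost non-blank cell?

acacacac

q0 | [b]acbcbc__   read b → write c, move R, go to q2
q2 | c[a]cbcbc__   read a → write b, move L, go to q2
q2 | [c]bcbcbc__   read c → write a, move R, go to q1
q1 | a[b]cbcbc__   read b → write c, move R, go to q2
q2 | ac[c]bcbc__   read c → write a, move R, go to q1
q1 | aca[b]cbc__   read b → write c, move R, go to q2
q2 | acac[c]bc__   read c → write a, move R, go to q1
q1 | acaca[b]c__   read b → write c, move R, go to q2
q2 | acacac[c]__   read c → write a, move R, go to q1
q1 | acacaca[_]_   read _ → write c, move R, go to qH
qH | acacacac[_]
The non-blank tape span at halt is acacacac.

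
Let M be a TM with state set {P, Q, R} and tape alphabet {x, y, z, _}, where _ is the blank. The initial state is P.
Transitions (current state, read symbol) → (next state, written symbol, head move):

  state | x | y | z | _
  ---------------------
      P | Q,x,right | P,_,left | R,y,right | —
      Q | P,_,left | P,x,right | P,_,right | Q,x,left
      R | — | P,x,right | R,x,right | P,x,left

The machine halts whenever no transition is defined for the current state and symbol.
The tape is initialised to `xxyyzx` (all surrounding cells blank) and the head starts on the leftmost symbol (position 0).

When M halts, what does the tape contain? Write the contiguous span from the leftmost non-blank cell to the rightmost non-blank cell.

state=P head=0 tape=_[x]xyyzx   (P,x)→(Q,x,right)
state=Q head=1 tape=_x[x]yyzx   (Q,x)→(P,_,left)
state=P head=0 tape=_[x]_yyzx   (P,x)→(Q,x,right)
state=Q head=1 tape=_x[_]yyzx   (Q,_)→(Q,x,left)
state=Q head=0 tape=_[x]xyyzx   (Q,x)→(P,_,left)
state=P head=-1 tape=[_]_xyyzx
The non-blank tape span at halt is xyyzx.

xyyzx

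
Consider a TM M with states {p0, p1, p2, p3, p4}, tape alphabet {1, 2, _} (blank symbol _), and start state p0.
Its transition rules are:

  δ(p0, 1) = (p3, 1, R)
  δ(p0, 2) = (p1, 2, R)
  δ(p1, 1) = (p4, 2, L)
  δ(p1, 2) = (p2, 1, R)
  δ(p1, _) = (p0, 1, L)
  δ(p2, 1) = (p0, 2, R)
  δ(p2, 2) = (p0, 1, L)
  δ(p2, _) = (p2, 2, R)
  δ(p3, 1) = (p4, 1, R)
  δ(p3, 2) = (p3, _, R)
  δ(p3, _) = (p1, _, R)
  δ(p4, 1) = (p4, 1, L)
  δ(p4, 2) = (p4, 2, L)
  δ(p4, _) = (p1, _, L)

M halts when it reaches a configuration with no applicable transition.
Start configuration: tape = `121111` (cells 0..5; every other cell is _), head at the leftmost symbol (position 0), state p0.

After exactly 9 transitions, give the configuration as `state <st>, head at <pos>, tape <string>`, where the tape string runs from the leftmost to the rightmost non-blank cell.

p0 | ___[1]21111   read 1 → write 1, move R, go to p3
p3 | ___1[2]1111   read 2 → write _, move R, go to p3
p3 | ___1_[1]111   read 1 → write 1, move R, go to p4
p4 | ___1_1[1]11   read 1 → write 1, move L, go to p4
p4 | ___1_[1]111   read 1 → write 1, move L, go to p4
p4 | ___1[_]1111   read _ → write _, move L, go to p1
p1 | ___[1]_1111   read 1 → write 2, move L, go to p4
p4 | __[_]2_1111   read _ → write _, move L, go to p1
p1 | _[_]_2_1111   read _ → write 1, move L, go to p0
p0 | [_]1_2_1111
After 9 steps: state p0, head at -3, tape 1_2_1111.

state p0, head at -3, tape 1_2_1111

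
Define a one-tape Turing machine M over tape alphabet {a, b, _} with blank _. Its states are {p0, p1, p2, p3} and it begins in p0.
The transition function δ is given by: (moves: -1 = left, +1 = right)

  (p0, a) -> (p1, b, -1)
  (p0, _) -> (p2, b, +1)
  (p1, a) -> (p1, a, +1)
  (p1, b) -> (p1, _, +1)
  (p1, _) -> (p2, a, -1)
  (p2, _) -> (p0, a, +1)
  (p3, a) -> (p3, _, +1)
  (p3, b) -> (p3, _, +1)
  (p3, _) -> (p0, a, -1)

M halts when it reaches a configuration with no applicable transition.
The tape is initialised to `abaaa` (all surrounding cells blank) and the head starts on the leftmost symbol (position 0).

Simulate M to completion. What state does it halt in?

p2

state=p0 head=0 tape=__[a]baaa_   (p0,a)→(p1,b,-1)
state=p1 head=-1 tape=_[_]bbaaa_   (p1,_)→(p2,a,-1)
state=p2 head=-2 tape=[_]abbaaa_   (p2,_)→(p0,a,+1)
state=p0 head=-1 tape=a[a]bbaaa_   (p0,a)→(p1,b,-1)
state=p1 head=-2 tape=[a]bbbaaa_   (p1,a)→(p1,a,+1)
state=p1 head=-1 tape=a[b]bbaaa_   (p1,b)→(p1,_,+1)
state=p1 head=0 tape=a_[b]baaa_   (p1,b)→(p1,_,+1)
state=p1 head=1 tape=a__[b]aaa_   (p1,b)→(p1,_,+1)
state=p1 head=2 tape=a___[a]aa_   (p1,a)→(p1,a,+1)
state=p1 head=3 tape=a___a[a]a_   (p1,a)→(p1,a,+1)
state=p1 head=4 tape=a___aa[a]_   (p1,a)→(p1,a,+1)
state=p1 head=5 tape=a___aaa[_]   (p1,_)→(p2,a,-1)
state=p2 head=4 tape=a___aa[a]a
No transition is defined for (p2, a); M halts in state p2.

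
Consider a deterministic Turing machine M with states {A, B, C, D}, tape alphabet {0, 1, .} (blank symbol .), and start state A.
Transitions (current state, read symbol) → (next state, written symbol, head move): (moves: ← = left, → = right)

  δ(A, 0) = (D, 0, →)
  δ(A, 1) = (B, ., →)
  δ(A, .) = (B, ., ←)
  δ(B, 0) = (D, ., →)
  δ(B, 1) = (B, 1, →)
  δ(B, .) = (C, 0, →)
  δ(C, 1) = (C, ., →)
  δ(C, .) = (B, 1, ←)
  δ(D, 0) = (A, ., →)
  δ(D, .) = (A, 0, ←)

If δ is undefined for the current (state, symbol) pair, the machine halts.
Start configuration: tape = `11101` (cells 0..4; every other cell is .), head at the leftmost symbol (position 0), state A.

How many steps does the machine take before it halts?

state=A head=0 tape=[1]1101   (A,1)→(B,.,→)
state=B head=1 tape=.[1]101   (B,1)→(B,1,→)
state=B head=2 tape=.1[1]01   (B,1)→(B,1,→)
state=B head=3 tape=.11[0]1   (B,0)→(D,.,→)
state=D head=4 tape=.11.[1]
M halts after 4 transitions.

4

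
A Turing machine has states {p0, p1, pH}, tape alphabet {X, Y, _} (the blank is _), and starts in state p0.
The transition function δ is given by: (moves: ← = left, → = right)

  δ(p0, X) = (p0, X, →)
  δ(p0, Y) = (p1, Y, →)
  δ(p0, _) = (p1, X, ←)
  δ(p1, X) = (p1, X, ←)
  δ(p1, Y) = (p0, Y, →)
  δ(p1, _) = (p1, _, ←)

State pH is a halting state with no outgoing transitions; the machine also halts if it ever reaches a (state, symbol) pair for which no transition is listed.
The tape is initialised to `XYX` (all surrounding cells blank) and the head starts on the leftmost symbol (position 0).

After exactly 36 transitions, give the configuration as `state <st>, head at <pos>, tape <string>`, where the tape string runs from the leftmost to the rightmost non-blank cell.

state p0, head at 6, tape XYXXXXX

p0 | [X]YX____   read X → write X, move →, go to p0
p0 | X[Y]X____   read Y → write Y, move →, go to p1
p1 | XY[X]____   read X → write X, move ←, go to p1
p1 | X[Y]X____   read Y → write Y, move →, go to p0
p0 | XY[X]____   read X → write X, move →, go to p0
p0 | XYX[_]___   read _ → write X, move ←, go to p1
p1 | XY[X]X___   read X → write X, move ←, go to p1
p1 | X[Y]XX___   read Y → write Y, move →, go to p0
p0 | XY[X]X___   read X → write X, move →, go to p0
p0 | XYX[X]___   read X → write X, move →, go to p0
p0 | XYXX[_]__   read _ → write X, move ←, go to p1
p1 | XYX[X]X__   read X → write X, move ←, go to p1
p1 | XY[X]XX__   read X → write X, move ←, go to p1
p1 | X[Y]XXX__   read Y → write Y, move →, go to p0
p0 | XY[X]XX__   read X → write X, move →, go to p0
p0 | XYX[X]X__   read X → write X, move →, go to p0
p0 | XYXX[X]__   read X → write X, move →, go to p0
p0 | XYXXX[_]_   read _ → write X, move ←, go to p1
p1 | XYXX[X]X_   read X → write X, move ←, go to p1
p1 | XYX[X]XX_   read X → write X, move ←, go to p1
p1 | XY[X]XXX_   read X → write X, move ←, go to p1
p1 | X[Y]XXXX_   read Y → write Y, move →, go to p0
p0 | XY[X]XXX_   read X → write X, move →, go to p0
p0 | XYX[X]XX_   read X → write X, move →, go to p0
p0 | XYXX[X]X_   read X → write X, move →, go to p0
p0 | XYXXX[X]_   read X → write X, move →, go to p0
p0 | XYXXXX[_]   read _ → write X, move ←, go to p1
p1 | XYXXX[X]X   read X → write X, move ←, go to p1
p1 | XYXX[X]XX   read X → write X, move ←, go to p1
p1 | XYX[X]XXX   read X → write X, move ←, go to p1
p1 | XY[X]XXXX   read X → write X, move ←, go to p1
p1 | X[Y]XXXXX   read Y → write Y, move →, go to p0
p0 | XY[X]XXXX   read X → write X, move →, go to p0
p0 | XYX[X]XXX   read X → write X, move →, go to p0
p0 | XYXX[X]XX   read X → write X, move →, go to p0
p0 | XYXXX[X]X   read X → write X, move →, go to p0
p0 | XYXXXX[X]
After 36 steps: state p0, head at 6, tape XYXXXXX.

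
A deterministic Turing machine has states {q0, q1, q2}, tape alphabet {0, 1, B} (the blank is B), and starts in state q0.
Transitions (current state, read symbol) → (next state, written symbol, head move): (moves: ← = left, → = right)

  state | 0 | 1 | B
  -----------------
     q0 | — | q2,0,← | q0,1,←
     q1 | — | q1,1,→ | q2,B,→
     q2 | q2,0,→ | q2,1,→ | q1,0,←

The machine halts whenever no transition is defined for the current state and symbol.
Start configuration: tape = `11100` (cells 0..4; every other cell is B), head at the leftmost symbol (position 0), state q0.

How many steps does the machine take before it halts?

q0 | BB[1]1100B   read 1 → write 0, move ←, go to q2
q2 | B[B]01100B   read B → write 0, move ←, go to q1
q1 | [B]001100B   read B → write B, move →, go to q2
q2 | B[0]01100B   read 0 → write 0, move →, go to q2
q2 | B0[0]1100B   read 0 → write 0, move →, go to q2
q2 | B00[1]100B   read 1 → write 1, move →, go to q2
q2 | B001[1]00B   read 1 → write 1, move →, go to q2
q2 | B0011[0]0B   read 0 → write 0, move →, go to q2
q2 | B00110[0]B   read 0 → write 0, move →, go to q2
q2 | B001100[B]   read B → write 0, move ←, go to q1
q1 | B00110[0]0
M halts after 10 transitions.

10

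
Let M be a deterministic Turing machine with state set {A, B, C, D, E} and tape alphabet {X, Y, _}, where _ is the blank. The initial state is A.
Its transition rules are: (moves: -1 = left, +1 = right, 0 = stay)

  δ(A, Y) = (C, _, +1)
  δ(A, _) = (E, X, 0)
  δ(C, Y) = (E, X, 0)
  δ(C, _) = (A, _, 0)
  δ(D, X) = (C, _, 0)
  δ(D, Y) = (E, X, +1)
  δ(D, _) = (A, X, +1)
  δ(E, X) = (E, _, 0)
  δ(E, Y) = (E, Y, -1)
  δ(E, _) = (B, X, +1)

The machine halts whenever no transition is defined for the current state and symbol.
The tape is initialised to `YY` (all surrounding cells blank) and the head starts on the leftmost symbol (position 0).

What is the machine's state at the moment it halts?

B

state=A head=0 tape=[Y]Y_   (A,Y)→(C,_,+1)
state=C head=1 tape=_[Y]_   (C,Y)→(E,X,0)
state=E head=1 tape=_[X]_   (E,X)→(E,_,0)
state=E head=1 tape=_[_]_   (E,_)→(B,X,+1)
state=B head=2 tape=_X[_]
No transition is defined for (B, _); M halts in state B.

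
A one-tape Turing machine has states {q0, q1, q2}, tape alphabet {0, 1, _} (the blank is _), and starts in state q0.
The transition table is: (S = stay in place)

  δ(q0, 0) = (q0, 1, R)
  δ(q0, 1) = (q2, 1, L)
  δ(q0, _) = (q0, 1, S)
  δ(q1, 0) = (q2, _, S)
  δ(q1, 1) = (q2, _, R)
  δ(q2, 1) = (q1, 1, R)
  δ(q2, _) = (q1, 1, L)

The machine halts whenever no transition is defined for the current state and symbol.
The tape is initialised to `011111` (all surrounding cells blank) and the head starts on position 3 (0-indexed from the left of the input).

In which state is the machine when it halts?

q0 | 011[1]11_   read 1 → write 1, move L, go to q2
q2 | 01[1]111_   read 1 → write 1, move R, go to q1
q1 | 011[1]11_   read 1 → write _, move R, go to q2
q2 | 011_[1]1_   read 1 → write 1, move R, go to q1
q1 | 011_1[1]_   read 1 → write _, move R, go to q2
q2 | 011_1_[_]   read _ → write 1, move L, go to q1
q1 | 011_1[_]1
No transition is defined for (q1, _); M halts in state q1.

q1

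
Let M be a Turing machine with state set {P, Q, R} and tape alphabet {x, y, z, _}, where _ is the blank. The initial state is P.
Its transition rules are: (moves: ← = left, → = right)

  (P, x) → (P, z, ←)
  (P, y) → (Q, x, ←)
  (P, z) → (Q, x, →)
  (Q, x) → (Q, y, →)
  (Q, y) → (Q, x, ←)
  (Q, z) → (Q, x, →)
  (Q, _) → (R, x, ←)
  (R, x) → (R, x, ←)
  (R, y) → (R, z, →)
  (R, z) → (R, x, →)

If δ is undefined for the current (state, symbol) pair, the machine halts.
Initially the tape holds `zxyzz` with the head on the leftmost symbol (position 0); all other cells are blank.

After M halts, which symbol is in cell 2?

P | _[z]xyzz_   read z → write x, move →, go to Q
Q | _x[x]yzz_   read x → write y, move →, go to Q
Q | _xy[y]zz_   read y → write x, move ←, go to Q
Q | _x[y]xzz_   read y → write x, move ←, go to Q
Q | _[x]xxzz_   read x → write y, move →, go to Q
Q | _y[x]xzz_   read x → write y, move →, go to Q
Q | _yy[x]zz_   read x → write y, move →, go to Q
Q | _yyy[z]z_   read z → write x, move →, go to Q
Q | _yyyx[z]_   read z → write x, move →, go to Q
Q | _yyyxx[_]   read _ → write x, move ←, go to R
R | _yyyx[x]x   read x → write x, move ←, go to R
R | _yyy[x]xx   read x → write x, move ←, go to R
R | _yy[y]xxx   read y → write z, move →, go to R
R | _yyz[x]xx   read x → write x, move ←, go to R
R | _yy[z]xxx   read z → write x, move →, go to R
R | _yyx[x]xx   read x → write x, move ←, go to R
R | _yy[x]xxx   read x → write x, move ←, go to R
R | _y[y]xxxx   read y → write z, move →, go to R
R | _yz[x]xxx   read x → write x, move ←, go to R
R | _y[z]xxxx   read z → write x, move →, go to R
R | _yx[x]xxx   read x → write x, move ←, go to R
R | _y[x]xxxx   read x → write x, move ←, go to R
R | _[y]xxxxx   read y → write z, move →, go to R
R | _z[x]xxxx   read x → write x, move ←, go to R
R | _[z]xxxxx   read z → write x, move →, go to R
R | _x[x]xxxx   read x → write x, move ←, go to R
R | _[x]xxxxx   read x → write x, move ←, go to R
R | [_]xxxxxx
Cell 2 holds x when M halts.

x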